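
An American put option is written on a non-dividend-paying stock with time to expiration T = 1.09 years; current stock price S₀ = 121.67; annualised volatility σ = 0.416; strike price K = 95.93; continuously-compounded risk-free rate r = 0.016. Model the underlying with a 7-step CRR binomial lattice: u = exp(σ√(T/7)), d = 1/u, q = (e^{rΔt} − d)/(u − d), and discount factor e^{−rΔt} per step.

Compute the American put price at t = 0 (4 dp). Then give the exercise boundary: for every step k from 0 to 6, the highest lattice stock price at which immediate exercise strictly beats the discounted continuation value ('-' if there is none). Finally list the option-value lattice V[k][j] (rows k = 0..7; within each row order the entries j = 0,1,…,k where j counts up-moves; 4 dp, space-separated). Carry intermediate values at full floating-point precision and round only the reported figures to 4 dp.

price = 8.0545
boundary = - - - - - 53.5455 63.0979
tree:
8.0545
12.0409 3.5408
17.5131 5.8501 0.9199
24.6201 9.4827 1.7290 0.0000
33.1688 14.9799 3.2496 0.0000 0.0000
42.3845 22.8117 6.1077 0.0000 0.0000 0.0000
50.4908 32.8321 11.4794 0.0000 0.0000 0.0000 0.0000
57.3699 42.3845 21.5755 0.0000 0.0000 0.0000 0.0000 0.0000

params: Δt=0.15571 u=1.17840 d=0.84861 q=0.46662 e^(-rΔt)=0.99751
t_7 payoffs: 57.3699 42.3845 21.5755 0.0000 0.0000 0.0000 0.0000 0.0000
t_6: node(6,0) S=45.4392 payoff=50.4908 vs cont=50.2521 → 50.4908 [stop]  node(6,1) S=63.0979 payoff=32.8321 vs cont=32.5934 → 32.8321 [stop]  node(6,2) S=87.6192 payoff=8.3108 vs cont=11.4794 → 11.4794 [wait]  node(6,3) S=121.6700 payoff=0.0000 vs cont=0.0000 → 0.0000 [wait]  node(6,4) S=168.9538 payoff=0.0000 vs cont=0.0000 → 0.0000 [wait]  node(6,5) S=234.6131 payoff=0.0000 vs cont=0.0000 → 0.0000 [wait]  node(6,6) S=325.7891 payoff=0.0000 vs cont=0.0000 → 0.0000 [wait]  ⇒ S*(6)=63.0979
t_5: node(5,0) S=53.5455 payoff=42.3845 vs cont=42.1458 → 42.3845 [stop]  node(5,1) S=74.3545 payoff=21.5755 vs cont=22.8117 → 22.8117 [wait]  node(5,2) S=103.2503 payoff=0.0000 vs cont=6.1077 → 6.1077 [wait]  node(5,3) S=143.3757 payoff=0.0000 vs cont=0.0000 → 0.0000 [wait]  node(5,4) S=199.0949 payoff=0.0000 vs cont=0.0000 → 0.0000 [wait]  node(5,5) S=276.4677 payoff=0.0000 vs cont=0.0000 → 0.0000 [wait]  ⇒ S*(5)=53.5455
t_4: node(4,0) S=63.0979 payoff=32.8321 vs cont=33.1688 → 33.1688 [wait]  node(4,1) S=87.6192 payoff=8.3108 vs cont=14.9799 → 14.9799 [wait]  node(4,2) S=121.6700 payoff=0.0000 vs cont=3.2496 → 3.2496 [wait]  node(4,3) S=168.9538 payoff=0.0000 vs cont=0.0000 → 0.0000 [wait]  node(4,4) S=234.6131 payoff=0.0000 vs cont=0.0000 → 0.0000 [wait]  ⇒ S*(4)=-
t_3: node(3,0) S=74.3545 payoff=21.5755 vs cont=24.6201 → 24.6201 [wait]  node(3,1) S=103.2503 payoff=0.0000 vs cont=9.4827 → 9.4827 [wait]  node(3,2) S=143.3757 payoff=0.0000 vs cont=1.7290 → 1.7290 [wait]  node(3,3) S=199.0949 payoff=0.0000 vs cont=0.0000 → 0.0000 [wait]  ⇒ S*(3)=-
t_2: node(2,0) S=87.6192 payoff=8.3108 vs cont=17.5131 → 17.5131 [wait]  node(2,1) S=121.6700 payoff=0.0000 vs cont=5.8501 → 5.8501 [wait]  node(2,2) S=168.9538 payoff=0.0000 vs cont=0.9199 → 0.9199 [wait]  ⇒ S*(2)=-
t_1: node(1,0) S=103.2503 payoff=0.0000 vs cont=12.0409 → 12.0409 [wait]  node(1,1) S=143.3757 payoff=0.0000 vs cont=3.5408 → 3.5408 [wait]  ⇒ S*(1)=-
t_0: node(0,0) S=121.6700 payoff=0.0000 vs cont=8.0545 → 8.0545 [wait]  ⇒ S*(0)=-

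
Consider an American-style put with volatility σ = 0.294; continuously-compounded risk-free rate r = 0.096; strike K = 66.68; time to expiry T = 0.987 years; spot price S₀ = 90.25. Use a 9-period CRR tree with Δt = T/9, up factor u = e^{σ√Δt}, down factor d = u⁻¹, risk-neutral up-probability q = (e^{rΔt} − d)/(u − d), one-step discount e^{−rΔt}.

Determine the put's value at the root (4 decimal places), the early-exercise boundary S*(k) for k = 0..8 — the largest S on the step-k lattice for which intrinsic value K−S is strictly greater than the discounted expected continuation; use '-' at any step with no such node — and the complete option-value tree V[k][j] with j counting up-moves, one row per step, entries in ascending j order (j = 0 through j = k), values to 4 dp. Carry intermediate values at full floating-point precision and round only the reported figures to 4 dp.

price = 0.8505
boundary = - - - - - 55.4665 50.3208 55.4665 61.1384
tree:
0.8505
1.5014 0.2901
2.5961 0.5605 0.0561
4.3762 1.0689 0.1206 0.0000
7.1473 2.0057 0.2594 0.0000 0.0000
11.2135 3.6834 0.5577 0.0000 0.0000 0.0000
16.3592 6.5674 1.1989 0.0000 0.0000 0.0000 0.0000
21.0276 11.2135 2.5776 0.0000 0.0000 0.0000 0.0000 0.0000
25.2628 16.3592 5.5416 0.0000 0.0000 0.0000 0.0000 0.0000 0.0000
29.1051 21.0276 11.2135 0.0000 0.0000 0.0000 0.0000 0.0000 0.0000 0.0000

Δt=0.10967, u=1.10226, d=0.90723, q=0.52995, disc=e^(-rΔt)=0.98953
k=9 terminal: V=max(K-S,0) → 29.1051 21.0276 11.2135 0.0000 0.0000 0.0000 0.0000 0.0000 0.0000 0.0000
k=8: j=0 S=41.4172 intr=25.2628 cont=24.5645 V=25.2628[EX]; j=1 S=50.3208 intr=16.3592 cont=15.6609 V=16.3592[EX]; j=2 S=61.1384 intr=5.5416 cont=5.2158 V=5.5416[EX]; j=3 S=74.2815 intr=0.0000 cont=0.0000 V=0.0000[hold]; j=4 S=90.2500 intr=0.0000 cont=0.0000 V=0.0000[hold]; j=5 S=109.6513 intr=0.0000 cont=0.0000 V=0.0000[hold]; j=6 S=133.2234 intr=0.0000 cont=0.0000 V=0.0000[hold]; j=7 S=161.8628 intr=0.0000 cont=0.0000 V=0.0000[hold]; j=8 S=196.6589 intr=0.0000 cont=0.0000 V=0.0000[hold]  S*(8)=61.1384
k=7: j=0 S=45.6524 intr=21.0276 cont=20.3292 V=21.0276[EX]; j=1 S=55.4665 intr=11.2135 cont=10.5152 V=11.2135[EX]; j=2 S=67.3903 intr=0.0000 cont=2.5776 V=2.5776[hold]; j=3 S=81.8774 intr=0.0000 cont=0.0000 V=0.0000[hold]; j=4 S=99.4788 intr=0.0000 cont=0.0000 V=0.0000[hold]; j=5 S=120.8640 intr=0.0000 cont=0.0000 V=0.0000[hold]; j=6 S=146.8466 intr=0.0000 cont=0.0000 V=0.0000[hold]; j=7 S=178.4146 intr=0.0000 cont=0.0000 V=0.0000[hold]  S*(7)=55.4665
k=6: j=0 S=50.3208 intr=16.3592 cont=15.6609 V=16.3592[EX]; j=1 S=61.1384 intr=5.5416 cont=6.5674 V=6.5674[hold]; j=2 S=74.2815 intr=0.0000 cont=1.1989 V=1.1989[hold]; j=3 S=90.2500 intr=0.0000 cont=0.0000 V=0.0000[hold]; j=4 S=109.6513 intr=0.0000 cont=0.0000 V=0.0000[hold]; j=5 S=133.2234 intr=0.0000 cont=0.0000 V=0.0000[hold]; j=6 S=161.8628 intr=0.0000 cont=0.0000 V=0.0000[hold]  S*(6)=50.3208
k=5: j=0 S=55.4665 intr=11.2135 cont=11.0531 V=11.2135[EX]; j=1 S=67.3903 intr=0.0000 cont=3.6834 V=3.6834[hold]; j=2 S=81.8774 intr=0.0000 cont=0.5577 V=0.5577[hold]; j=3 S=99.4788 intr=0.0000 cont=0.0000 V=0.0000[hold]; j=4 S=120.8640 intr=0.0000 cont=0.0000 V=0.0000[hold]; j=5 S=146.8466 intr=0.0000 cont=0.0000 V=0.0000[hold]  S*(5)=55.4665
k=4: j=0 S=61.1384 intr=5.5416 cont=7.1473 V=7.1473[hold]; j=1 S=74.2815 intr=0.0000 cont=2.0057 V=2.0057[hold]; j=2 S=90.2500 intr=0.0000 cont=0.2594 V=0.2594[hold]; j=3 S=109.6513 intr=0.0000 cont=0.0000 V=0.0000[hold]; j=4 S=133.2234 intr=0.0000 cont=0.0000 V=0.0000[hold]  S*(4)=-
k=3: j=0 S=67.3903 intr=0.0000 cont=4.3762 V=4.3762[hold]; j=1 S=81.8774 intr=0.0000 cont=1.0689 V=1.0689[hold]; j=2 S=99.4788 intr=0.0000 cont=0.1206 V=0.1206[hold]; j=3 S=120.8640 intr=0.0000 cont=0.0000 V=0.0000[hold]  S*(3)=-
k=2: j=0 S=74.2815 intr=0.0000 cont=2.5961 V=2.5961[hold]; j=1 S=90.2500 intr=0.0000 cont=0.5605 V=0.5605[hold]; j=2 S=109.6513 intr=0.0000 cont=0.0561 V=0.0561[hold]  S*(2)=-
k=1: j=0 S=81.8774 intr=0.0000 cont=1.5014 V=1.5014[hold]; j=1 S=99.4788 intr=0.0000 cont=0.2901 V=0.2901[hold]  S*(1)=-
k=0: j=0 S=90.2500 intr=0.0000 cont=0.8505 V=0.8505[hold]  S*(0)=-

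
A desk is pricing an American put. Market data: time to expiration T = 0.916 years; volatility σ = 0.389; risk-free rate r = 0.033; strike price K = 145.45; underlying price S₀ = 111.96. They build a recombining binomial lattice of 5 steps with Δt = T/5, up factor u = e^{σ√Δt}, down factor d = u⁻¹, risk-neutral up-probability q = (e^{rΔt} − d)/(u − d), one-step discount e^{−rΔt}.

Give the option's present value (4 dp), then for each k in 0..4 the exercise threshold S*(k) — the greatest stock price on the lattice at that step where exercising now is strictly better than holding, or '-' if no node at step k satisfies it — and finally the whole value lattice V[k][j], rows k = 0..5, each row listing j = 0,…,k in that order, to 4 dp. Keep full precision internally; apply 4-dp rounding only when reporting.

params: Δt=0.18320 u=1.18116 d=0.84662 q=0.47660 e^(-rΔt)=0.99397
t_5 payoffs: 96.7516 77.5087 50.6620 13.2070 0.0000 0.0000
t_4: node(4,0) S=57.5207 payoff=87.9293 vs cont=87.0526 → 87.9293 [stop]  node(4,1) S=80.2497 payoff=65.2003 vs cont=64.3236 → 65.2003 [stop]  node(4,2) S=111.9600 payoff=33.4900 vs cont=32.6133 → 33.4900 [stop]  node(4,3) S=156.2005 payoff=0.0000 vs cont=6.8709 → 6.8709 [wait]  node(4,4) S=217.9223 payoff=0.0000 vs cont=0.0000 → 0.0000 [wait]  ⇒ S*(4)=111.9600
t_3: node(3,0) S=67.9413 payoff=77.5087 vs cont=76.6320 → 77.5087 [stop]  node(3,1) S=94.7880 payoff=50.6620 vs cont=49.7854 → 50.6620 [stop]  node(3,2) S=132.2430 payoff=13.2070 vs cont=20.6780 → 20.6780 [wait]  node(3,3) S=184.4982 payoff=0.0000 vs cont=3.5746 → 3.5746 [wait]  ⇒ S*(3)=94.7880
t_2: node(2,0) S=80.2497 payoff=65.2003 vs cont=64.3236 → 65.2003 [stop]  node(2,1) S=111.9600 payoff=33.4900 vs cont=36.1525 → 36.1525 [wait]  node(2,2) S=156.2005 payoff=0.0000 vs cont=12.4511 → 12.4511 [wait]  ⇒ S*(2)=80.2497
t_1: node(1,0) S=94.7880 payoff=50.6620 vs cont=51.0467 → 51.0467 [wait]  node(1,1) S=132.2430 payoff=13.2070 vs cont=24.7067 → 24.7067 [wait]  ⇒ S*(1)=-
t_0: node(0,0) S=111.9600 payoff=33.4900 vs cont=38.2611 → 38.2611 [wait]  ⇒ S*(0)=-

price = 38.2611
boundary = - - 80.2497 94.7880 111.9600
tree:
38.2611
51.0467 24.7067
65.2003 36.1525 12.4511
77.5087 50.6620 20.6780 3.5746
87.9293 65.2003 33.4900 6.8709 0.0000
96.7516 77.5087 50.6620 13.2070 0.0000 0.0000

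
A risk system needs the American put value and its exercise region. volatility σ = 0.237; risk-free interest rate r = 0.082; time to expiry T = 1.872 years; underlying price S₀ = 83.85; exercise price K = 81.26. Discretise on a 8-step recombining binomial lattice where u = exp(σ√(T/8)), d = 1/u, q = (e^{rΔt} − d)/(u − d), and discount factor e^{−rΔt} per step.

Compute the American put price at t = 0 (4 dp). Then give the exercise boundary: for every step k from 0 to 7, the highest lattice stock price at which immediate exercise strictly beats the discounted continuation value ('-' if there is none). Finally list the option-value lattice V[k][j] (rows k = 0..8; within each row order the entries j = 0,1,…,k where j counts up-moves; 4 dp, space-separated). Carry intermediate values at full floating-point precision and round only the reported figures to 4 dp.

Δt=0.23400, u=1.12148, d=0.89168, q=0.55568, disc=e^(-rΔt)=0.98099
k=8 terminal: V=max(K-S,0) → 47.7492 39.1132 28.2517 14.5911 0.0000 0.0000 0.0000 0.0000 0.0000
k=7: j=0 S=37.5815 intr=43.6785 cont=42.1341 V=43.6785[EX]; j=1 S=47.2666 intr=33.9934 cont=32.4491 V=33.9934[EX]; j=2 S=59.4475 intr=21.8125 cont=20.2681 V=21.8125[EX]; j=3 S=74.7676 intr=6.4924 cont=6.3599 V=6.4924[EX]; j=4 S=94.0357 intr=0.0000 cont=0.0000 V=0.0000[hold]; j=5 S=118.2694 intr=0.0000 cont=0.0000 V=0.0000[hold]; j=6 S=148.7484 intr=0.0000 cont=0.0000 V=0.0000[hold]; j=7 S=187.0819 intr=0.0000 cont=0.0000 V=0.0000[hold]  S*(7)=74.7676
k=6: j=0 S=42.1468 intr=39.1132 cont=37.5689 V=39.1132[EX]; j=1 S=53.0083 intr=28.2517 cont=26.7074 V=28.2517[EX]; j=2 S=66.6689 intr=14.5911 cont=13.0467 V=14.5911[EX]; j=3 S=83.8500 intr=0.0000 cont=2.8299 V=2.8299[hold]; j=4 S=105.4588 intr=0.0000 cont=0.0000 V=0.0000[hold]; j=5 S=132.6363 intr=0.0000 cont=0.0000 V=0.0000[hold]; j=6 S=166.8177 intr=0.0000 cont=0.0000 V=0.0000[hold]  S*(6)=66.6689
k=5: j=0 S=47.2666 intr=33.9934 cont=32.4491 V=33.9934[EX]; j=1 S=59.4475 intr=21.8125 cont=20.2681 V=21.8125[EX]; j=2 S=74.7676 intr=6.4924 cont=7.9026 V=7.9026[hold]; j=3 S=94.0357 intr=0.0000 cont=1.2335 V=1.2335[hold]; j=4 S=118.2694 intr=0.0000 cont=0.0000 V=0.0000[hold]; j=5 S=148.7484 intr=0.0000 cont=0.0000 V=0.0000[hold]  S*(5)=59.4475
k=4: j=0 S=53.0083 intr=28.2517 cont=26.7074 V=28.2517[EX]; j=1 S=66.6689 intr=14.5911 cont=13.8154 V=14.5911[EX]; j=2 S=83.8500 intr=0.0000 cont=4.1170 V=4.1170[hold]; j=3 S=105.4588 intr=0.0000 cont=0.5377 V=0.5377[hold]; j=4 S=132.6363 intr=0.0000 cont=0.0000 V=0.0000[hold]  S*(4)=66.6689
k=3: j=0 S=59.4475 intr=21.8125 cont=20.2681 V=21.8125[EX]; j=1 S=74.7676 intr=6.4924 cont=8.6042 V=8.6042[hold]; j=2 S=94.0357 intr=0.0000 cont=2.0876 V=2.0876[hold]; j=3 S=118.2694 intr=0.0000 cont=0.2344 V=0.2344[hold]  S*(3)=59.4475
k=2: j=0 S=66.6689 intr=14.5911 cont=14.1979 V=14.5911[EX]; j=1 S=83.8500 intr=0.0000 cont=4.8883 V=4.8883[hold]; j=2 S=105.4588 intr=0.0000 cont=1.0377 V=1.0377[hold]  S*(2)=66.6689
k=1: j=0 S=74.7676 intr=6.4924 cont=9.0246 V=9.0246[hold]; j=1 S=94.0357 intr=0.0000 cont=2.6964 V=2.6964[hold]  S*(1)=-
k=0: j=0 S=83.8500 intr=0.0000 cont=5.4035 V=5.4035[hold]  S*(0)=-

price = 5.4035
boundary = - - 66.6689 59.4475 66.6689 59.4475 66.6689 74.7676
tree:
5.4035
9.0246 2.6964
14.5911 4.8883 1.0377
21.8125 8.6042 2.0876 0.2344
28.2517 14.5911 4.1170 0.5377 0.0000
33.9934 21.8125 7.9026 1.2335 0.0000 0.0000
39.1132 28.2517 14.5911 2.8299 0.0000 0.0000 0.0000
43.6785 33.9934 21.8125 6.4924 0.0000 0.0000 0.0000 0.0000
47.7492 39.1132 28.2517 14.5911 0.0000 0.0000 0.0000 0.0000 0.0000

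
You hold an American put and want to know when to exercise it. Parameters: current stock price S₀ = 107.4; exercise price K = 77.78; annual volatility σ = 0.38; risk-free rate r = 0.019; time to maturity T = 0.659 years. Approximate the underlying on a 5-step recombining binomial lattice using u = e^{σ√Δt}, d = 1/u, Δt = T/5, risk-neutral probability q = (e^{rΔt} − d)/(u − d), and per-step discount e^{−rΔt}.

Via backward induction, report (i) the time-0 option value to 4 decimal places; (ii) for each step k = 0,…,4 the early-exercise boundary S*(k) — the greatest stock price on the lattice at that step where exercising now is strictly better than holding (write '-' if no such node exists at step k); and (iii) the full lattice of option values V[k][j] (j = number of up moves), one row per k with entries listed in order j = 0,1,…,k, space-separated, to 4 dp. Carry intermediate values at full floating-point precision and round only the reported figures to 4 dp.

price = 2.1698
boundary = - - - - 61.8514
tree:
2.1698
3.6784 0.5113
6.1376 0.9757 0.0000
10.0295 1.8618 0.0000 0.0000
15.9286 3.5527 0.0000 0.0000 0.0000
23.8989 6.7792 0.0000 0.0000 0.0000 0.0000

Δt=0.13180  u=1.14793  d=0.87114  q=0.47462  discount=0.99750
step 5 (expiry): payoffs max(K−S,0) = 23.8989 6.7792 0.0000 0.0000 0.0000 0.0000
step 4: (k=4,j=0): S=61.8514, (K−S)⁺=15.9286, hold=15.7340 ⇒ V=15.9286 exercise | (k=4,j=1): S=81.5036, (K−S)⁺=0.0000, hold=3.5527 ⇒ V=3.5527 continue | (k=4,j=2): S=107.4000, (K−S)⁺=0.0000, hold=0.0000 ⇒ V=0.0000 continue | (k=4,j=3): S=141.5245, (K−S)⁺=0.0000, hold=0.0000 ⇒ V=0.0000 continue | (k=4,j=4): S=186.4914, (K−S)⁺=0.0000, hold=0.0000 ⇒ V=0.0000 continue  boundary S*=61.8514
step 3: (k=3,j=0): S=71.0008, (K−S)⁺=6.7792, hold=10.0295 ⇒ V=10.0295 continue | (k=3,j=1): S=93.5601, (K−S)⁺=0.0000, hold=1.8618 ⇒ V=1.8618 continue | (k=3,j=2): S=123.2872, (K−S)⁺=0.0000, hold=0.0000 ⇒ V=0.0000 continue | (k=3,j=3): S=162.4595, (K−S)⁺=0.0000, hold=0.0000 ⇒ V=0.0000 continue  boundary S*=-
step 2: (k=2,j=0): S=81.5036, (K−S)⁺=0.0000, hold=6.1376 ⇒ V=6.1376 continue | (k=2,j=1): S=107.4000, (K−S)⁺=0.0000, hold=0.9757 ⇒ V=0.9757 continue | (k=2,j=2): S=141.5245, (K−S)⁺=0.0000, hold=0.0000 ⇒ V=0.0000 continue  boundary S*=-
step 1: (k=1,j=0): S=93.5601, (K−S)⁺=0.0000, hold=3.6784 ⇒ V=3.6784 continue | (k=1,j=1): S=123.2872, (K−S)⁺=0.0000, hold=0.5113 ⇒ V=0.5113 continue  boundary S*=-
step 0: (k=0,j=0): S=107.4000, (K−S)⁺=0.0000, hold=2.1698 ⇒ V=2.1698 continue  boundary S*=-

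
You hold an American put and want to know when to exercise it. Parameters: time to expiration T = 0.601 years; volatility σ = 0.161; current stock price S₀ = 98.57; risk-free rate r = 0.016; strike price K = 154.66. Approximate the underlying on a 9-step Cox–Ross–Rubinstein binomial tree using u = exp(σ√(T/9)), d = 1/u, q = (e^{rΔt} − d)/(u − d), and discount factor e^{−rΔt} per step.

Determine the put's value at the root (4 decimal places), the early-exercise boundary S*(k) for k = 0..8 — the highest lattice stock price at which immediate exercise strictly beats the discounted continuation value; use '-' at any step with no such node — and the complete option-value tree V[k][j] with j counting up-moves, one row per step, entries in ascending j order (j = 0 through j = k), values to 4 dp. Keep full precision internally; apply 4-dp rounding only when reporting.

Δt=0.06678, u=1.04248, d=0.95925, q=0.50244, disc=e^(-rΔt)=0.99893
k=9 terminal: V=max(K-S,0) → 86.8761 80.9945 74.6026 67.6561 60.1068 51.9025 42.9863 33.2965 22.7659 11.3215
k=8: j=0 S=70.6635 intr=83.9965 cont=83.8313 V=83.9965[EX]; j=1 S=76.7950 intr=77.8650 cont=77.6999 V=77.8650[EX]; j=2 S=83.4584 intr=71.2016 cont=71.0364 V=71.2016[EX]; j=3 S=90.7000 intr=63.9600 cont=63.7948 V=63.9600[EX]; j=4 S=98.5700 intr=56.0900 cont=55.9248 V=56.0900[EX]; j=5 S=107.1228 intr=47.5372 cont=47.3720 V=47.5372[EX]; j=6 S=116.4178 intr=38.2422 cont=38.0770 V=38.2422[EX]; j=7 S=126.5193 intr=28.1407 cont=27.9755 V=28.1407[EX]; j=8 S=137.4973 intr=17.1627 cont=16.9976 V=17.1627[EX]  S*(8)=137.4973
k=7: j=0 S=73.6655 intr=80.9945 cont=80.8294 V=80.9945[EX]; j=1 S=80.0574 intr=74.6026 cont=74.4375 V=74.6026[EX]; j=2 S=87.0039 intr=67.6561 cont=67.4909 V=67.6561[EX]; j=3 S=94.5532 intr=60.1068 cont=59.9417 V=60.1068[EX]; j=4 S=102.7575 intr=51.9025 cont=51.7374 V=51.9025[EX]; j=5 S=111.6737 intr=42.9863 cont=42.8212 V=42.9863[EX]; j=6 S=121.3635 intr=33.2965 cont=33.1313 V=33.2965[EX]; j=7 S=131.8941 intr=22.7659 cont=22.6007 V=22.7659[EX]  S*(7)=131.8941
k=6: j=0 S=76.7950 intr=77.8650 cont=77.6999 V=77.8650[EX]; j=1 S=83.4584 intr=71.2016 cont=71.0364 V=71.2016[EX]; j=2 S=90.7000 intr=63.9600 cont=63.7948 V=63.9600[EX]; j=3 S=98.5700 intr=56.0900 cont=55.9248 V=56.0900[EX]; j=4 S=107.1228 intr=47.5372 cont=47.3720 V=47.5372[EX]; j=5 S=116.4178 intr=38.2422 cont=38.0770 V=38.2422[EX]; j=6 S=126.5193 intr=28.1407 cont=27.9755 V=28.1407[EX]  S*(6)=126.5193
k=5: j=0 S=80.0574 intr=74.6026 cont=74.4375 V=74.6026[EX]; j=1 S=87.0039 intr=67.6561 cont=67.4909 V=67.6561[EX]; j=2 S=94.5532 intr=60.1068 cont=59.9417 V=60.1068[EX]; j=3 S=102.7575 intr=51.9025 cont=51.7374 V=51.9025[EX]; j=4 S=111.6737 intr=42.9863 cont=42.8212 V=42.9863[EX]; j=5 S=121.3635 intr=33.2965 cont=33.1313 V=33.2965[EX]  S*(5)=121.3635
k=4: j=0 S=83.4584 intr=71.2016 cont=71.0364 V=71.2016[EX]; j=1 S=90.7000 intr=63.9600 cont=63.7948 V=63.9600[EX]; j=2 S=98.5700 intr=56.0900 cont=55.9248 V=56.0900[EX]; j=3 S=107.1228 intr=47.5372 cont=47.3720 V=47.5372[EX]; j=4 S=116.4178 intr=38.2422 cont=38.0770 V=38.2422[EX]  S*(4)=116.4178
k=3: j=0 S=87.0039 intr=67.6561 cont=67.4909 V=67.6561[EX]; j=1 S=94.5532 intr=60.1068 cont=59.9417 V=60.1068[EX]; j=2 S=102.7575 intr=51.9025 cont=51.7374 V=51.9025[EX]; j=3 S=111.6737 intr=42.9863 cont=42.8212 V=42.9863[EX]  S*(3)=111.6737
k=2: j=0 S=90.7000 intr=63.9600 cont=63.7948 V=63.9600[EX]; j=1 S=98.5700 intr=56.0900 cont=55.9248 V=56.0900[EX]; j=2 S=107.1228 intr=47.5372 cont=47.3720 V=47.5372[EX]  S*(2)=107.1228
k=1: j=0 S=94.5532 intr=60.1068 cont=59.9417 V=60.1068[EX]; j=1 S=102.7575 intr=51.9025 cont=51.7374 V=51.9025[EX]  S*(1)=102.7575
k=0: j=0 S=98.5700 intr=56.0900 cont=55.9248 V=56.0900[EX]  S*(0)=98.5700

price = 56.0900
boundary = 98.5700 102.7575 107.1228 111.6737 116.4178 121.3635 126.5193 131.8941 137.4973
tree:
56.0900
60.1068 51.9025
63.9600 56.0900 47.5372
67.6561 60.1068 51.9025 42.9863
71.2016 63.9600 56.0900 47.5372 38.2422
74.6026 67.6561 60.1068 51.9025 42.9863 33.2965
77.8650 71.2016 63.9600 56.0900 47.5372 38.2422 28.1407
80.9945 74.6026 67.6561 60.1068 51.9025 42.9863 33.2965 22.7659
83.9965 77.8650 71.2016 63.9600 56.0900 47.5372 38.2422 28.1407 17.1627
86.8761 80.9945 74.6026 67.6561 60.1068 51.9025 42.9863 33.2965 22.7659 11.3215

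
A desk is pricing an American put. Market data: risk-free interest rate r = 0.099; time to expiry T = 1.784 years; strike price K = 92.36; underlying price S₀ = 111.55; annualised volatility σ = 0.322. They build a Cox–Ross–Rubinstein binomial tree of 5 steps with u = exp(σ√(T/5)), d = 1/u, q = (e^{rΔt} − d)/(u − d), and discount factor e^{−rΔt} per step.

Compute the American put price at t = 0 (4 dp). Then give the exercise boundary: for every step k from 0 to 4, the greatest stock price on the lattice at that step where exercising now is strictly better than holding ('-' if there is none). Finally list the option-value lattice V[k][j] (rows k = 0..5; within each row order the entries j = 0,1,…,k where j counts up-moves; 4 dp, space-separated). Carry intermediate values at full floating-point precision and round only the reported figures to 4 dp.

Δt=0.35680, u=1.21208, d=0.82503, q=0.54496, disc=e^(-rΔt)=0.96529
k=5 terminal: V=max(K-S,0) → 49.7207 29.7168 0.3283 0.0000 0.0000 0.0000
k=4: j=0 S=51.6823 intr=40.6777 cont=37.4722 V=40.6777[EX]; j=1 S=75.9287 intr=16.4313 cont=13.2258 V=16.4313[EX]; j=2 S=111.5500 intr=0.0000 cont=0.1442 V=0.1442[hold]; j=3 S=163.8828 intr=0.0000 cont=0.0000 V=0.0000[hold]; j=4 S=240.7672 intr=0.0000 cont=0.0000 V=0.0000[hold]  S*(4)=75.9287
k=3: j=0 S=62.6432 intr=29.7168 cont=26.5113 V=29.7168[EX]; j=1 S=92.0317 intr=0.3283 cont=7.2933 V=7.2933[hold]; j=2 S=135.2077 intr=0.0000 cont=0.0633 V=0.0633[hold]; j=3 S=198.6394 intr=0.0000 cont=0.0000 V=0.0000[hold]  S*(3)=62.6432
k=2: j=0 S=75.9287 intr=16.4313 cont=16.8898 V=16.8898[hold]; j=1 S=111.5500 intr=0.0000 cont=3.2369 V=3.2369[hold]; j=2 S=163.8828 intr=0.0000 cont=0.0278 V=0.0278[hold]  S*(2)=-
k=1: j=0 S=92.0317 intr=0.3283 cont=9.1216 V=9.1216[hold]; j=1 S=135.2077 intr=0.0000 cont=1.4365 V=1.4365[hold]  S*(1)=-
k=0: j=0 S=111.5500 intr=0.0000 cont=4.7623 V=4.7623[hold]  S*(0)=-

price = 4.7623
boundary = - - - 62.6432 75.9287
tree:
4.7623
9.1216 1.4365
16.8898 3.2369 0.0278
29.7168 7.2933 0.0633 0.0000
40.6777 16.4313 0.1442 0.0000 0.0000
49.7207 29.7168 0.3283 0.0000 0.0000 0.0000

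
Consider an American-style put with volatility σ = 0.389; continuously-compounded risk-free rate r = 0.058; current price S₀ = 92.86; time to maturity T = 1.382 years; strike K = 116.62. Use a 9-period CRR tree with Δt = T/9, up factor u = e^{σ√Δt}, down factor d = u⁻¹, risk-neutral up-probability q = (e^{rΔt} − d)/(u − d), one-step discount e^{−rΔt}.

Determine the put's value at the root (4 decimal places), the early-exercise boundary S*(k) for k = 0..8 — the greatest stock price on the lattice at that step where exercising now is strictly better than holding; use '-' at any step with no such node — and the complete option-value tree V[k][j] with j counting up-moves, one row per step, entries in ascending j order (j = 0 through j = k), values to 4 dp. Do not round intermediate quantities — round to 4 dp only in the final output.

params: Δt=0.15356 u=1.16467 d=0.85862 q=0.49120 e^(-rΔt)=0.99113
t_9 payoffs: 93.0686 84.6738 73.2867 57.8407 36.8890 8.4691 0.0000 0.0000 0.0000 0.0000
t_8: node(8,0) S=27.4295 payoff=89.1905 vs cont=88.1565 → 89.1905 [stop]  node(8,1) S=37.2067 payoff=79.4133 vs cont=78.3793 → 79.4133 [stop]  node(8,2) S=50.4688 payoff=66.1512 vs cont=65.1171 → 66.1512 [stop]  node(8,3) S=68.4583 payoff=48.1617 vs cont=47.1277 → 48.1617 [stop]  node(8,4) S=92.8600 payoff=23.7600 vs cont=22.7260 → 23.7600 [stop]  node(8,5) S=125.9596 payoff=0.0000 vs cont=4.2709 → 4.2709 [wait]  node(8,6) S=170.8575 payoff=0.0000 vs cont=0.0000 → 0.0000 [wait]  node(8,7) S=231.7590 payoff=0.0000 vs cont=0.0000 → 0.0000 [wait]  node(8,8) S=314.3687 payoff=0.0000 vs cont=0.0000 → 0.0000 [wait]  ⇒ S*(8)=92.8600
t_7: node(7,0) S=31.9462 payoff=84.6738 vs cont=83.6398 → 84.6738 [stop]  node(7,1) S=43.3333 payoff=73.2867 vs cont=72.2526 → 73.2867 [stop]  node(7,2) S=58.7793 payoff=57.8407 vs cont=56.8066 → 57.8407 [stop]  node(7,3) S=79.7310 payoff=36.8890 vs cont=35.8549 → 36.8890 [stop]  node(7,4) S=108.1509 payoff=8.4691 vs cont=14.0613 → 14.0613 [wait]  node(7,5) S=146.7009 payoff=0.0000 vs cont=2.1538 → 2.1538 [wait]  node(7,6) S=198.9919 payoff=0.0000 vs cont=0.0000 → 0.0000 [wait]  node(7,7) S=269.9218 payoff=0.0000 vs cont=0.0000 → 0.0000 [wait]  ⇒ S*(7)=79.7310
t_6: node(6,0) S=37.2067 payoff=79.4133 vs cont=78.3793 → 79.4133 [stop]  node(6,1) S=50.4688 payoff=66.1512 vs cont=65.1171 → 66.1512 [stop]  node(6,2) S=68.4583 payoff=48.1617 vs cont=47.1277 → 48.1617 [stop]  node(6,3) S=92.8600 payoff=23.7600 vs cont=25.4484 → 25.4484 [wait]  node(6,4) S=125.9596 payoff=0.0000 vs cont=8.1396 → 8.1396 [wait]  node(6,5) S=170.8575 payoff=0.0000 vs cont=1.0861 → 1.0861 [wait]  node(6,6) S=231.7590 payoff=0.0000 vs cont=0.0000 → 0.0000 [wait]  ⇒ S*(6)=68.4583
t_5: node(5,0) S=43.3333 payoff=73.2867 vs cont=72.2526 → 73.2867 [stop]  node(5,1) S=58.7793 payoff=57.8407 vs cont=56.8066 → 57.8407 [stop]  node(5,2) S=79.7310 payoff=36.8890 vs cont=36.6769 → 36.8890 [stop]  node(5,3) S=108.1509 payoff=8.4691 vs cont=16.7961 → 16.7961 [wait]  node(5,4) S=146.7009 payoff=0.0000 vs cont=4.6335 → 4.6335 [wait]  node(5,5) S=198.9919 payoff=0.0000 vs cont=0.5477 → 0.5477 [wait]  ⇒ S*(5)=79.7310
t_4: node(4,0) S=50.4688 payoff=66.1512 vs cont=65.1171 → 66.1512 [stop]  node(4,1) S=68.4583 payoff=48.1617 vs cont=47.1277 → 48.1617 [stop]  node(4,2) S=92.8600 payoff=23.7600 vs cont=26.7799 → 26.7799 [wait]  node(4,3) S=125.9596 payoff=0.0000 vs cont=10.7259 → 10.7259 [wait]  node(4,4) S=170.8575 payoff=0.0000 vs cont=2.6033 → 2.6033 [wait]  ⇒ S*(4)=68.4583
t_3: node(3,0) S=58.7793 payoff=57.8407 vs cont=56.8066 → 57.8407 [stop]  node(3,1) S=79.7310 payoff=36.8890 vs cont=37.3251 → 37.3251 [wait]  node(3,2) S=108.1509 payoff=8.4691 vs cont=18.7267 → 18.7267 [wait]  node(3,3) S=146.7009 payoff=0.0000 vs cont=6.6764 → 6.6764 [wait]  ⇒ S*(3)=58.7793
t_2: node(2,0) S=68.4583 payoff=48.1617 vs cont=47.3400 → 48.1617 [stop]  node(2,1) S=92.8600 payoff=23.7600 vs cont=27.9397 → 27.9397 [wait]  node(2,2) S=125.9596 payoff=0.0000 vs cont=12.6941 → 12.6941 [wait]  ⇒ S*(2)=68.4583
t_1: node(1,0) S=79.7310 payoff=36.8890 vs cont=37.8898 → 37.8898 [wait]  node(1,1) S=108.1509 payoff=8.4691 vs cont=20.2698 → 20.2698 [wait]  ⇒ S*(1)=-
t_0: node(0,0) S=92.8600 payoff=23.7600 vs cont=28.9757 → 28.9757 [wait]  ⇒ S*(0)=-

price = 28.9757
boundary = - - 68.4583 58.7793 68.4583 79.7310 68.4583 79.7310 92.8600
tree:
28.9757
37.8898 20.2698
48.1617 27.9397 12.6941
57.8407 37.3251 18.7267 6.6764
66.1512 48.1617 26.7799 10.7259 2.6033
73.2867 57.8407 36.8890 16.7961 4.6335 0.5477
79.4133 66.1512 48.1617 25.4484 8.1396 1.0861 0.0000
84.6738 73.2867 57.8407 36.8890 14.0613 2.1538 0.0000 0.0000
89.1905 79.4133 66.1512 48.1617 23.7600 4.2709 0.0000 0.0000 0.0000
93.0686 84.6738 73.2867 57.8407 36.8890 8.4691 0.0000 0.0000 0.0000 0.0000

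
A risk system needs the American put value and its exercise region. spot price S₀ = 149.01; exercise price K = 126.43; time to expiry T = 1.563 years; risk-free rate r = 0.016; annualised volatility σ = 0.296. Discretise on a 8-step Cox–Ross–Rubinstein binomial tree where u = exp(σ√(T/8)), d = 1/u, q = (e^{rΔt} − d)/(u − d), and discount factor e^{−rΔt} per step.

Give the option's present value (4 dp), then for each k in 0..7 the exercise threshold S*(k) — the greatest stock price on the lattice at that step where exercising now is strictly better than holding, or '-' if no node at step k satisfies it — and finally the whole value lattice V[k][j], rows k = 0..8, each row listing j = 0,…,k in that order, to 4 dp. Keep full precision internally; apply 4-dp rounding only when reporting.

Δt=0.19537, u=1.13978, d=0.87736, q=0.47927, disc=e^(-rΔt)=0.99688
k=8 terminal: V=max(K-S,0) → 74.1127 58.4646 38.1361 11.7275 0.0000 0.0000 0.0000 0.0000 0.0000
k=7: j=0 S=59.6303 intr=66.7997 cont=66.4051 V=66.7997[EX]; j=1 S=77.4657 intr=48.9643 cont=48.5697 V=48.9643[EX]; j=2 S=100.6356 intr=25.7944 cont=25.3998 V=25.7944[EX]; j=3 S=130.7357 intr=0.0000 cont=6.0878 V=6.0878[hold]; j=4 S=169.8387 intr=0.0000 cont=0.0000 V=0.0000[hold]; j=5 S=220.6374 intr=0.0000 cont=0.0000 V=0.0000[hold]; j=6 S=286.6299 intr=0.0000 cont=0.0000 V=0.0000[hold]; j=7 S=372.3608 intr=0.0000 cont=0.0000 V=0.0000[hold]  S*(7)=100.6356
k=6: j=0 S=67.9654 intr=58.4646 cont=58.0700 V=58.4646[EX]; j=1 S=88.2939 intr=38.1361 cont=37.7415 V=38.1361[EX]; j=2 S=114.7025 intr=11.7275 cont=16.2986 V=16.2986[hold]; j=3 S=149.0100 intr=0.0000 cont=3.1602 V=3.1602[hold]; j=4 S=193.5788 intr=0.0000 cont=0.0000 V=0.0000[hold]; j=5 S=251.4782 intr=0.0000 cont=0.0000 V=0.0000[hold]; j=6 S=326.6952 intr=0.0000 cont=0.0000 V=0.0000[hold]  S*(6)=88.2939
k=5: j=0 S=77.4657 intr=48.9643 cont=48.5697 V=48.9643[EX]; j=1 S=100.6356 intr=25.7944 cont=27.5837 V=27.5837[hold]; j=2 S=130.7357 intr=0.0000 cont=9.9706 V=9.9706[hold]; j=3 S=169.8387 intr=0.0000 cont=1.6405 V=1.6405[hold]; j=4 S=220.6374 intr=0.0000 cont=0.0000 V=0.0000[hold]; j=5 S=286.6299 intr=0.0000 cont=0.0000 V=0.0000[hold]  S*(5)=77.4657
k=4: j=0 S=88.2939 intr=38.1361 cont=38.5964 V=38.5964[hold]; j=1 S=114.7025 intr=11.7275 cont=19.0826 V=19.0826[hold]; j=2 S=149.0100 intr=0.0000 cont=5.9596 V=5.9596[hold]; j=3 S=193.5788 intr=0.0000 cont=0.8516 V=0.8516[hold]; j=4 S=251.4782 intr=0.0000 cont=0.0000 V=0.0000[hold]  S*(4)=-
k=3: j=0 S=100.6356 intr=25.7944 cont=29.1528 V=29.1528[hold]; j=1 S=130.7357 intr=0.0000 cont=12.7532 V=12.7532[hold]; j=2 S=169.8387 intr=0.0000 cont=3.5005 V=3.5005[hold]; j=3 S=220.6374 intr=0.0000 cont=0.4421 V=0.4421[hold]  S*(3)=-
k=2: j=0 S=114.7025 intr=11.7275 cont=21.2265 V=21.2265[hold]; j=1 S=149.0100 intr=0.0000 cont=8.2927 V=8.2927[hold]; j=2 S=193.5788 intr=0.0000 cont=2.0283 V=2.0283[hold]  S*(2)=-
k=1: j=0 S=130.7357 intr=0.0000 cont=14.9808 V=14.9808[hold]; j=1 S=169.8387 intr=0.0000 cont=5.2739 V=5.2739[hold]  S*(1)=-
k=0: j=0 S=149.0100 intr=0.0000 cont=10.2964 V=10.2964[hold]  S*(0)=-

price = 10.2964
boundary = - - - - - 77.4657 88.2939 100.6356
tree:
10.2964
14.9808 5.2739
21.2265 8.2927 2.0283
29.1528 12.7532 3.5005 0.4421
38.5964 19.0826 5.9596 0.8516 0.0000
48.9643 27.5837 9.9706 1.6405 0.0000 0.0000
58.4646 38.1361 16.2986 3.1602 0.0000 0.0000 0.0000
66.7997 48.9643 25.7944 6.0878 0.0000 0.0000 0.0000 0.0000
74.1127 58.4646 38.1361 11.7275 0.0000 0.0000 0.0000 0.0000 0.0000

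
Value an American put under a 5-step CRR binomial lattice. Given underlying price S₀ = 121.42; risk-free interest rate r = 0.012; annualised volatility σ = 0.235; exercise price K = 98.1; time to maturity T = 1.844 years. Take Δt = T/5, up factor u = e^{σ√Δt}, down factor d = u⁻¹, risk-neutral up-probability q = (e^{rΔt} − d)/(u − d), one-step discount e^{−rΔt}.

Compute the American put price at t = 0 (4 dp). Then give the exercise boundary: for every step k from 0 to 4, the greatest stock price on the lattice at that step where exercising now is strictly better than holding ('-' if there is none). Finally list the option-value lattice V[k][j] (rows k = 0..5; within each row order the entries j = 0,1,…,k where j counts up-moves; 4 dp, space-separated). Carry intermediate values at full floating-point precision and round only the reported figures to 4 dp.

price = 4.7271
boundary = - - - - 68.6076
tree:
4.7271
7.8703 1.3639
12.7684 2.6339 0.0000
19.9648 5.0863 0.0000 0.0000
29.4924 9.8223 0.0000 0.0000 0.0000
38.6170 18.9680 0.0000 0.0000 0.0000 0.0000

Δt=0.36880, u=1.15340, d=0.86700, q=0.47987, disc=e^(-rΔt)=0.99558
k=5 terminal: V=max(K-S,0) → 38.6170 18.9680 0.0000 0.0000 0.0000 0.0000
k=4: j=0 S=68.6076 intr=29.4924 cont=29.0592 V=29.4924[EX]; j=1 S=91.2707 intr=6.8293 cont=9.8223 V=9.8223[hold]; j=2 S=121.4200 intr=0.0000 cont=0.0000 V=0.0000[hold]; j=3 S=161.5285 intr=0.0000 cont=0.0000 V=0.0000[hold]; j=4 S=214.8859 intr=0.0000 cont=0.0000 V=0.0000[hold]  S*(4)=68.6076
k=3: j=0 S=79.1320 intr=18.9680 cont=19.9648 V=19.9648[hold]; j=1 S=105.2715 intr=0.0000 cont=5.0863 V=5.0863[hold]; j=2 S=140.0457 intr=0.0000 cont=0.0000 V=0.0000[hold]; j=3 S=186.3067 intr=0.0000 cont=0.0000 V=0.0000[hold]  S*(3)=-
k=2: j=0 S=91.2707 intr=6.8293 cont=12.7684 V=12.7684[hold]; j=1 S=121.4200 intr=0.0000 cont=2.6339 V=2.6339[hold]; j=2 S=161.5285 intr=0.0000 cont=0.0000 V=0.0000[hold]  S*(2)=-
k=1: j=0 S=105.2715 intr=0.0000 cont=7.8703 V=7.8703[hold]; j=1 S=140.0457 intr=0.0000 cont=1.3639 V=1.3639[hold]  S*(1)=-
k=0: j=0 S=121.4200 intr=0.0000 cont=4.7271 V=4.7271[hold]  S*(0)=-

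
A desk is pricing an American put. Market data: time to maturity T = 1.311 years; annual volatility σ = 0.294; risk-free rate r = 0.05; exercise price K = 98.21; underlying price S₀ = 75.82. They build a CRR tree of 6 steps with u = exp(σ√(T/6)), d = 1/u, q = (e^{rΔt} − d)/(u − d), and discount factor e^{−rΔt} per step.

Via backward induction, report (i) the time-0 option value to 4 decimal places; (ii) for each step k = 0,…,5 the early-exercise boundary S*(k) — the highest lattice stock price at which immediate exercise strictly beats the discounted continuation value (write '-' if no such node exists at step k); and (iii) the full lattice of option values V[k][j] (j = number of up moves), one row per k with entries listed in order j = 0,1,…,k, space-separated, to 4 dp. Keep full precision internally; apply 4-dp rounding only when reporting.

Δt=0.21850, u=1.14732, d=0.87160, q=0.50554, disc=e^(-rΔt)=0.98913
k=6 terminal: V=max(K-S,0) → 64.9685 54.4529 40.6109 22.3900 0.0000 0.0000 0.0000
k=5: j=0 S=38.1385 intr=60.0715 cont=59.0043 V=60.0715[EX]; j=1 S=50.2033 intr=48.0067 cont=46.9396 V=48.0067[EX]; j=2 S=66.0845 intr=32.1255 cont=31.0584 V=32.1255[EX]; j=3 S=86.9897 intr=11.2203 cont=10.9507 V=11.2203[EX]; j=4 S=114.5079 intr=0.0000 cont=0.0000 V=0.0000[hold]; j=5 S=150.7313 intr=0.0000 cont=0.0000 V=0.0000[hold]  S*(5)=86.9897
k=4: j=0 S=43.7571 intr=54.4529 cont=53.3858 V=54.4529[EX]; j=1 S=57.5991 intr=40.6109 cont=39.5438 V=40.6109[EX]; j=2 S=75.8200 intr=22.3900 cont=21.3229 V=22.3900[EX]; j=3 S=99.8048 intr=0.0000 cont=5.4877 V=5.4877[hold]; j=4 S=131.3770 intr=0.0000 cont=0.0000 V=0.0000[hold]  S*(4)=75.8200
k=3: j=0 S=50.2033 intr=48.0067 cont=46.9396 V=48.0067[EX]; j=1 S=66.0845 intr=32.1255 cont=31.0584 V=32.1255[EX]; j=2 S=86.9897 intr=11.2203 cont=13.6948 V=13.6948[hold]; j=3 S=114.5079 intr=0.0000 cont=2.6840 V=2.6840[hold]  S*(3)=66.0845
k=2: j=0 S=57.5991 intr=40.6109 cont=39.5438 V=40.6109[EX]; j=1 S=75.8200 intr=22.3900 cont=22.5603 V=22.5603[hold]; j=2 S=99.8048 intr=0.0000 cont=8.0401 V=8.0401[hold]  S*(2)=57.5991
k=1: j=0 S=66.0845 intr=32.1255 cont=31.1435 V=32.1255[EX]; j=1 S=86.9897 intr=11.2203 cont=15.0544 V=15.0544[hold]  S*(1)=66.0845
k=0: j=0 S=75.8200 intr=22.3900 cont=23.2401 V=23.2401[hold]  S*(0)=-

price = 23.2401
boundary = - 66.0845 57.5991 66.0845 75.8200 86.9897
tree:
23.2401
32.1255 15.0544
40.6109 22.5603 8.0401
48.0067 32.1255 13.6948 2.6840
54.4529 40.6109 22.3900 5.4877 0.0000
60.0715 48.0067 32.1255 11.2203 0.0000 0.0000
64.9685 54.4529 40.6109 22.3900 0.0000 0.0000 0.0000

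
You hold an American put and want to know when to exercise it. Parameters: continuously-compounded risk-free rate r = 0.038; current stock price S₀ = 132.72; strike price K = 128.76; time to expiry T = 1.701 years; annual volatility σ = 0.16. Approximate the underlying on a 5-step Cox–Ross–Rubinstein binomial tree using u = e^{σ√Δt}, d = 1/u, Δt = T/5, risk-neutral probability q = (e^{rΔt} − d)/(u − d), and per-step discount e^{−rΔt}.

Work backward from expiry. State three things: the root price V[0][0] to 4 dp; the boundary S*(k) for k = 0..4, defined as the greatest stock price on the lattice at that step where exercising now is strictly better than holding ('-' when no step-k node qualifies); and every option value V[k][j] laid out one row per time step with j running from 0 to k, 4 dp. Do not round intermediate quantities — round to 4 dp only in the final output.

price = 6.5719
boundary = - - 110.1228 100.3108 110.1228
tree:
6.5719
11.2809 2.8176
18.6372 5.4402 0.7066
28.4492 10.2469 1.5777 0.0000
37.3869 18.6372 3.5227 0.0000 0.0000
45.5283 28.4492 7.8654 0.0000 0.0000 0.0000

params: Δt=0.34020 u=1.09782 d=0.91090 q=0.54630 e^(-rΔt)=0.98716
t_5 payoffs: 45.5283 28.4492 7.8654 0.0000 0.0000 0.0000
t_4: node(4,0) S=91.3731 payoff=37.3869 vs cont=35.7331 → 37.3869 [stop]  node(4,1) S=110.1228 payoff=18.6372 vs cont=16.9833 → 18.6372 [stop]  node(4,2) S=132.7200 payoff=0.0000 vs cont=3.5227 → 3.5227 [wait]  node(4,3) S=159.9541 payoff=0.0000 vs cont=0.0000 → 0.0000 [wait]  node(4,4) S=192.7767 payoff=0.0000 vs cont=0.0000 → 0.0000 [wait]  ⇒ S*(4)=110.1228
t_3: node(3,0) S=100.3108 payoff=28.4492 vs cont=26.7953 → 28.4492 [stop]  node(3,1) S=120.8946 payoff=7.8654 vs cont=10.2469 → 10.2469 [wait]  node(3,2) S=145.7021 payoff=0.0000 vs cont=1.5777 → 1.5777 [wait]  node(3,3) S=175.6002 payoff=0.0000 vs cont=0.0000 → 0.0000 [wait]  ⇒ S*(3)=100.3108
t_2: node(2,0) S=110.1228 payoff=18.6372 vs cont=18.2676 → 18.6372 [stop]  node(2,1) S=132.7200 payoff=0.0000 vs cont=5.4402 → 5.4402 [wait]  node(2,2) S=159.9541 payoff=0.0000 vs cont=0.7066 → 0.7066 [wait]  ⇒ S*(2)=110.1228
t_1: node(1,0) S=120.8946 payoff=7.8654 vs cont=11.2809 → 11.2809 [wait]  node(1,1) S=145.7021 payoff=0.0000 vs cont=2.8176 → 2.8176 [wait]  ⇒ S*(1)=-
t_0: node(0,0) S=132.7200 payoff=0.0000 vs cont=6.5719 → 6.5719 [wait]  ⇒ S*(0)=-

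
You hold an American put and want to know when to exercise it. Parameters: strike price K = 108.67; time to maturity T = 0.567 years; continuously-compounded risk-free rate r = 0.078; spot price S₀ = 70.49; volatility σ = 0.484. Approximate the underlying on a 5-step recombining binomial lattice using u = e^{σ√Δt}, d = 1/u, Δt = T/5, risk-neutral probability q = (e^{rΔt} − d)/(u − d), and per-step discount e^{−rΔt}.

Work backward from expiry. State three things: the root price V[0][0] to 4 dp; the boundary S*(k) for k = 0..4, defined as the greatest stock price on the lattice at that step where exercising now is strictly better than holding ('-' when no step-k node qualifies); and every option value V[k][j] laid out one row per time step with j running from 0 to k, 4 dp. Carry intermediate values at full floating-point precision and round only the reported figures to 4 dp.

Δt=0.11340  u=1.17702  d=0.84960  q=0.48648  discount=0.99119
step 5 (expiry): payoffs max(K−S,0) = 77.4663 65.4410 48.7815 25.7018 0.0000 0.0000
step 4: (k=4,j=0): S=36.7275, (K−S)⁺=71.9425, hold=70.9856 ⇒ V=71.9425 exercise | (k=4,j=1): S=50.8814, (K−S)⁺=57.7886, hold=56.8316 ⇒ V=57.7886 exercise | (k=4,j=2): S=70.4900, (K−S)⁺=38.1800, hold=37.2230 ⇒ V=38.1800 exercise | (k=4,j=3): S=97.6553, (K−S)⁺=11.0147, hold=13.0822 ⇒ V=13.0822 continue | (k=4,j=4): S=135.2895, (K−S)⁺=0.0000, hold=0.0000 ⇒ V=0.0000 continue  boundary S*=70.4900
step 3: (k=3,j=0): S=43.2290, (K−S)⁺=65.4410, hold=64.4841 ⇒ V=65.4410 exercise | (k=3,j=1): S=59.8885, (K−S)⁺=48.7815, hold=47.8245 ⇒ V=48.7815 exercise | (k=3,j=2): S=82.9682, (K−S)⁺=25.7018, hold=25.7418 ⇒ V=25.7418 continue | (k=3,j=3): S=114.9423, (K−S)⁺=0.0000, hold=6.6588 ⇒ V=6.6588 continue  boundary S*=59.8885
step 2: (k=2,j=0): S=50.8814, (K−S)⁺=57.7886, hold=56.8316 ⇒ V=57.7886 exercise | (k=2,j=1): S=70.4900, (K−S)⁺=38.1800, hold=37.2423 ⇒ V=38.1800 exercise | (k=2,j=2): S=97.6553, (K−S)⁺=11.0147, hold=16.3134 ⇒ V=16.3134 continue  boundary S*=70.4900
step 1: (k=1,j=0): S=59.8885, (K−S)⁺=48.7815, hold=47.8245 ⇒ V=48.7815 exercise | (k=1,j=1): S=82.9682, (K−S)⁺=25.7018, hold=27.2998 ⇒ V=27.2998 continue  boundary S*=59.8885
step 0: (k=0,j=0): S=70.4900, (K−S)⁺=38.1800, hold=37.9936 ⇒ V=38.1800 exercise  boundary S*=70.4900

price = 38.1800
boundary = 70.4900 59.8885 70.4900 59.8885 70.4900
tree:
38.1800
48.7815 27.2998
57.7886 38.1800 16.3134
65.4410 48.7815 25.7418 6.6588
71.9425 57.7886 38.1800 13.0822 0.0000
77.4663 65.4410 48.7815 25.7018 0.0000 0.0000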